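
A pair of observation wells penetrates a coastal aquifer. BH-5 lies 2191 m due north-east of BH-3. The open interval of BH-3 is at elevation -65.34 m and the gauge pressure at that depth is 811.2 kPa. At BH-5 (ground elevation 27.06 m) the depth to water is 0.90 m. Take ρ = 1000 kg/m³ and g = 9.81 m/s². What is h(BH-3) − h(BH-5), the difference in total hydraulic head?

Δh ≈ -8.81 m

Pressure head at BH-3: ψ = P/(ρg) = 811.2×1000 / (1000 × 9.81) = 82.69 m.
Total head at BH-3: h = z + ψ = -65.34 + 82.69 = 17.35 m.
Total head at BH-5: h = 27.06 − 0.90 = 26.16 m.
Head difference: h(BH-3) − h(BH-5) = 17.35 − 26.16 = -8.81 m.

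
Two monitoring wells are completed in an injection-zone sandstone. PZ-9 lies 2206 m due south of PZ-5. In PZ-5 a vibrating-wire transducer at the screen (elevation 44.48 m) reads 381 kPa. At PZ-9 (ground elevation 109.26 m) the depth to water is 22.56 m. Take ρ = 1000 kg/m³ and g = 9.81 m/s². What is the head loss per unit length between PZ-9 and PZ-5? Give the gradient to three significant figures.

Pressure head at PZ-5: ψ = P/(ρg) = 381×1000 / (1000 × 9.81) = 38.84 m.
Total head at PZ-5: h = z + ψ = 44.48 + 38.84 = 83.32 m.
Total head at PZ-9: h = 109.26 − 22.56 = 86.70 m.
Head difference: h(PZ-5) − h(PZ-9) = 83.32 − 86.70 = -3.38 m.
Hydraulic gradient: i = |Δh| / L = 3.38 / 2206 = 0.00153.

i ≈ 0.00153 m/m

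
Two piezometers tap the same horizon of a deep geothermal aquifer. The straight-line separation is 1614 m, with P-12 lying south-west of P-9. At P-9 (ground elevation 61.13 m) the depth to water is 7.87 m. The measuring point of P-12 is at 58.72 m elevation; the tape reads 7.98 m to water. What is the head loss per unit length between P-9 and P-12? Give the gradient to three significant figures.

i ≈ 0.00156 m/m

Total head at P-9: h = 61.13 − 7.87 = 53.26 m.
Total head at P-12: h = 58.72 − 7.98 = 50.74 m.
Head difference: h(P-9) − h(P-12) = 53.26 − 50.74 = 2.52 m.
Hydraulic gradient: i = |Δh| / L = 2.52 / 1614 = 0.00156.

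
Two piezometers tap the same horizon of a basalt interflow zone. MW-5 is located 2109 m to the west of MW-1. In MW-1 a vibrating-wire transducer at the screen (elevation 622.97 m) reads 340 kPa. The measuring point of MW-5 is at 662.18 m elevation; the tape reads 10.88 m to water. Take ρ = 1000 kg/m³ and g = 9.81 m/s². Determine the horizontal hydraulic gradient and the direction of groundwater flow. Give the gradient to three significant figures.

i ≈ 0.00300; groundwater flows toward the west

Pressure head at MW-1: ψ = P/(ρg) = 340×1000 / (1000 × 9.81) = 34.66 m.
Total head at MW-1: h = z + ψ = 622.97 + 34.66 = 657.63 m.
Total head at MW-5: h = 662.18 − 10.88 = 651.30 m.
Head difference: h(MW-1) − h(MW-5) = 657.63 − 651.30 = 6.33 m.
Hydraulic gradient: i = |Δh| / L = 6.33 / 2109 = 0.00300.
Flow is from higher to lower head: from MW-1 toward MW-5, i.e. toward the west.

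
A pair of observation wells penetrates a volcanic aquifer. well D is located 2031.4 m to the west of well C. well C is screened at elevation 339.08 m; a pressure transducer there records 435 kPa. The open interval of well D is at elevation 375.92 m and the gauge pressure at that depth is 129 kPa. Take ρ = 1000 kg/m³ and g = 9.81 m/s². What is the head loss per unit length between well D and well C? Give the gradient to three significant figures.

Pressure head at well C: ψ = P/(ρg) = 435×1000 / (1000 × 9.81) = 44.34 m.
Total head at well C: h = z + ψ = 339.08 + 44.34 = 383.42 m.
Pressure head at well D: ψ = P/(ρg) = 129×1000 / (1000 × 9.81) = 13.15 m.
Total head at well D: h = z + ψ = 375.92 + 13.15 = 389.07 m.
Head difference: h(well C) − h(well D) = 383.42 − 389.07 = -5.65 m.
Hydraulic gradient: i = |Δh| / L = 5.65 / 2031.4 = 0.00278.

i ≈ 0.00278 m/m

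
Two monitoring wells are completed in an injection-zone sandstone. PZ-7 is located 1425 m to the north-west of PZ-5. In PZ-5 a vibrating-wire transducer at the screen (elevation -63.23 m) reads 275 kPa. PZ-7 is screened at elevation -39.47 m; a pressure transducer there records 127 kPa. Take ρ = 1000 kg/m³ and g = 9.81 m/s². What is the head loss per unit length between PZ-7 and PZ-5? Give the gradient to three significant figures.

i ≈ 0.00609 m/m

Pressure head at PZ-5: ψ = P/(ρg) = 275×1000 / (1000 × 9.81) = 28.03 m.
Total head at PZ-5: h = z + ψ = -63.23 + 28.03 = -35.20 m.
Pressure head at PZ-7: ψ = P/(ρg) = 127×1000 / (1000 × 9.81) = 12.95 m.
Total head at PZ-7: h = z + ψ = -39.47 + 12.95 = -26.52 m.
Head difference: h(PZ-5) − h(PZ-7) = -35.20 − (-26.52) = -8.68 m.
Hydraulic gradient: i = |Δh| / L = 8.68 / 1425 = 0.00609.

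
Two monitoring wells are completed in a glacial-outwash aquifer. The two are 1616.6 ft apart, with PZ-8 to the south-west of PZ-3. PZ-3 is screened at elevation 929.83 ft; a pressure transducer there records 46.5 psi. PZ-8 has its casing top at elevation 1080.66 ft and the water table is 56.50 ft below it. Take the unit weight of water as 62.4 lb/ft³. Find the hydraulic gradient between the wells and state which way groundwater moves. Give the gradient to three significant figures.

i ≈ 0.00803; groundwater flows toward the south-west

Pressure head at PZ-3: ψ = 144·P/γ = 144 × 46.5 / 62.4 = 107.31 ft.
Total head at PZ-3: h = z + ψ = 929.83 + 107.31 = 1037.14 ft.
Total head at PZ-8: h = 1080.66 − 56.50 = 1024.16 ft.
Head difference: h(PZ-3) − h(PZ-8) = 1037.14 − 1024.16 = 12.98 ft.
Hydraulic gradient: i = |Δh| / L = 12.98 / 1616.6 = 0.00803.
Flow is from higher to lower head: from PZ-3 toward PZ-8, i.e. toward the south-west.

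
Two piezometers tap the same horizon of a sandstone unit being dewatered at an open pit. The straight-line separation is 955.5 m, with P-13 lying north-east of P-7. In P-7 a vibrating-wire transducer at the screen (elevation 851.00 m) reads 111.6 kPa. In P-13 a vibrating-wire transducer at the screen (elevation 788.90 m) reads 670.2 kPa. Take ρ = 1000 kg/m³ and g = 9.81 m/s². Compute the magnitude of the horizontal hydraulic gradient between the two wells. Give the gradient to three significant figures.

i ≈ 0.00540

Pressure head at P-7: ψ = P/(ρg) = 111.6×1000 / (1000 × 9.81) = 11.38 m.
Total head at P-7: h = z + ψ = 851.00 + 11.38 = 862.38 m.
Pressure head at P-13: ψ = P/(ρg) = 670.2×1000 / (1000 × 9.81) = 68.32 m.
Total head at P-13: h = z + ψ = 788.90 + 68.32 = 857.22 m.
Head difference: h(P-7) − h(P-13) = 862.38 − 857.22 = 5.16 m.
Hydraulic gradient: i = |Δh| / L = 5.16 / 955.5 = 0.00540.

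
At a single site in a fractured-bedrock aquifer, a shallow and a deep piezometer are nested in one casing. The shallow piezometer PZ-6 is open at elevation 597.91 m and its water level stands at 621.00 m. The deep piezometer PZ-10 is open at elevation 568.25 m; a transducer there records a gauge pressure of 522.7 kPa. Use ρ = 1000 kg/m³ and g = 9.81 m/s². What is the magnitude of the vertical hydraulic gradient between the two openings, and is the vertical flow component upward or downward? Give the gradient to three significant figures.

|i_v| ≈ 0.0179; vertical flow is upward

Total head at PZ-6: h = 621.00 m (water level in the standpipe).
Pressure head at PZ-10: ψ = P/(ρg) = 522.7×1000 / (1000 × 9.81) = 53.28 m.
Total head at PZ-10: h = z + ψ = 568.25 + 53.28 = 621.53 m.
Δh = h(PZ-6) − h(PZ-10) = 621.00 − 621.53 = -0.53 m.
Vertical separation Δz = 597.91 − 568.25 = 29.66 m.
|i_v| = |Δh| / Δz = 0.53 / 29.66 = 0.0179.
Head is higher in the deep piezometer, so vertical flow is upward (discharge condition).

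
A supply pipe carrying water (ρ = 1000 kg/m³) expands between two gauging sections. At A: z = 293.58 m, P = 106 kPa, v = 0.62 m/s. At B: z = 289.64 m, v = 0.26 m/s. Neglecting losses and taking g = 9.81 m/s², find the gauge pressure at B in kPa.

P₂ ≈ 145 kPa

Pressure head at A: ψ₁ = P₁/(ρg) = 106×1000 / (1000 × 9.81) = 10.81 m.
Velocity heads: v₁²/2g = 0.62²/19.62 = 0.020 m; v₂²/2g = 0.26²/19.62 = 0.003 m.
Total head H = z₁ + ψ₁ + v₁²/2g = 293.58 + 10.81 + 0.020 = 304.41 m.
ψ₂ = H − z₂ − v₂²/2g = 304.41 − 289.64 − 0.003 = 14.77 m.
P₂ = ρgψ₂ = 1000 × 9.81 × 14.77 ≈ 145 kPa.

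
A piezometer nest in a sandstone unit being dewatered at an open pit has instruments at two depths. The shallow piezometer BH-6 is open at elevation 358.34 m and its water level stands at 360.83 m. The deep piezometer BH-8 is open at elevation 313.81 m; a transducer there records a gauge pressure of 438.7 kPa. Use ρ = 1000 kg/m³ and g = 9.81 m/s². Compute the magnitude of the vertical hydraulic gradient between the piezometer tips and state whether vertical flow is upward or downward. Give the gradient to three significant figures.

Total head at BH-6: h = 360.83 m (water level in the standpipe).
Pressure head at BH-8: ψ = P/(ρg) = 438.7×1000 / (1000 × 9.81) = 44.72 m.
Total head at BH-8: h = z + ψ = 313.81 + 44.72 = 358.53 m.
Δh = h(BH-6) − h(BH-8) = 360.83 − 358.53 = 2.30 m.
Vertical separation Δz = 358.34 − 313.81 = 44.53 m.
|i_v| = |Δh| / Δz = 2.30 / 44.53 = 0.0517.
Head is higher in the shallow piezometer, so vertical flow is downward (recharge condition).

|i_v| ≈ 0.0517; vertical flow is downward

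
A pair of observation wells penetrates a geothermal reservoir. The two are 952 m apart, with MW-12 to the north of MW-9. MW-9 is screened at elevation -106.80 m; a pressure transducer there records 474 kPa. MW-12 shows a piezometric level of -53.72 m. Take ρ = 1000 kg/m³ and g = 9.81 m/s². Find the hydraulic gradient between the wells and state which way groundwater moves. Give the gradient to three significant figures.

i ≈ 0.00500; groundwater flows toward the south

Pressure head at MW-9: ψ = P/(ρg) = 474×1000 / (1000 × 9.81) = 48.32 m.
Total head at MW-9: h = z + ψ = -106.80 + 48.32 = -58.48 m.
Total head at MW-12: h = -53.72 m (water level in the piezometer is the total head).
Head difference: h(MW-9) − h(MW-12) = -58.48 − (-53.72) = -4.76 m.
Hydraulic gradient: i = |Δh| / L = 4.76 / 952 = 0.00500.
Flow is from higher to lower head: from MW-12 toward MW-9, i.e. toward the south.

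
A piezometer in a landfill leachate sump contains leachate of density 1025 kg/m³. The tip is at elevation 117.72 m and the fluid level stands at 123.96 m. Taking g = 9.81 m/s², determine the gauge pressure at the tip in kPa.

P ≈ 62.7 kPa

Pressure head ψ = h − z = 123.96 − 117.72 = 6.24 m.
P = ρgψ = 1025 × 9.81 × 6.24 = 62745 Pa ≈ 62.7 kPa.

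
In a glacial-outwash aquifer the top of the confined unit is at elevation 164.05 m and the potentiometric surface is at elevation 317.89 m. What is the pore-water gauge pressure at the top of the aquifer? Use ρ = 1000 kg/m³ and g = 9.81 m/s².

Pressure head at the aquifer top: ψ = h − z = 317.89 − 164.05 = 153.84 m.
P = ρgψ = 1000 × 9.81 × 153.84 = 1509170 Pa ≈ 1510 kPa.

P ≈ 1510 kPa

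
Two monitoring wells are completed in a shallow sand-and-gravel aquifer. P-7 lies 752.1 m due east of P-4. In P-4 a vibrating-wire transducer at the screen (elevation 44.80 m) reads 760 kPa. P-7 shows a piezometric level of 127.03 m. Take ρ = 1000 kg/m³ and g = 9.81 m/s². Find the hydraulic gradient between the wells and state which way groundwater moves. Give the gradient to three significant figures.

Pressure head at P-4: ψ = P/(ρg) = 760×1000 / (1000 × 9.81) = 77.47 m.
Total head at P-4: h = z + ψ = 44.80 + 77.47 = 122.27 m.
Total head at P-7: h = 127.03 m (water level in the piezometer is the total head).
Head difference: h(P-4) − h(P-7) = 122.27 − 127.03 = -4.76 m.
Hydraulic gradient: i = |Δh| / L = 4.76 / 752.1 = 0.00633.
Flow is from higher to lower head: from P-7 toward P-4, i.e. toward the west.

i ≈ 0.00633; groundwater flows toward the west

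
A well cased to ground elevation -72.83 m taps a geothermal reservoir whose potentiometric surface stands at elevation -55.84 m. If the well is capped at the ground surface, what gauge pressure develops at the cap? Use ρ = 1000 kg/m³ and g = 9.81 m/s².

Head above the cap: Δh = -55.84 − (-72.83) = 16.99 m.
P = ρgΔh = 1000 × 9.81 × 16.99 = 166672 Pa ≈ 167 kPa.

P ≈ 167 kPa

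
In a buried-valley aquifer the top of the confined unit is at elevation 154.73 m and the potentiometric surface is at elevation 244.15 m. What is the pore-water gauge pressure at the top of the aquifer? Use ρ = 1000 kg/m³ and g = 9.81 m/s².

P ≈ 877 kPa

Pressure head at the aquifer top: ψ = h − z = 244.15 − 154.73 = 89.42 m.
P = ρgψ = 1000 × 9.81 × 89.42 = 877210 Pa ≈ 877 kPa.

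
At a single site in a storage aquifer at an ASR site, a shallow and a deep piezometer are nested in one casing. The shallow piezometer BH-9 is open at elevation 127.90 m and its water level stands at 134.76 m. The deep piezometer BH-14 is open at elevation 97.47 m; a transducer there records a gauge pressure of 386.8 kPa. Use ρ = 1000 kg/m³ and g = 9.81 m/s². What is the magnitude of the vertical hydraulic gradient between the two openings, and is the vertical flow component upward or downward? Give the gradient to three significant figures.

|i_v| ≈ 0.0703; vertical flow is upward

Total head at BH-9: h = 134.76 m (water level in the standpipe).
Pressure head at BH-14: ψ = P/(ρg) = 386.8×1000 / (1000 × 9.81) = 39.43 m.
Total head at BH-14: h = z + ψ = 97.47 + 39.43 = 136.90 m.
Δh = h(BH-9) − h(BH-14) = 134.76 − 136.90 = -2.14 m.
Vertical separation Δz = 127.90 − 97.47 = 30.43 m.
|i_v| = |Δh| / Δz = 2.14 / 30.43 = 0.0703.
Head is higher in the deep piezometer, so vertical flow is upward (discharge condition).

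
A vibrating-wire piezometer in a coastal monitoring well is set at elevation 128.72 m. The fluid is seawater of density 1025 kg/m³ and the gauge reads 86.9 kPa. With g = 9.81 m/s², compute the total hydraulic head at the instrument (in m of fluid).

h ≈ 137.36 m

ψ = P/(ρg) = 86.9×1000 / (1025 × 9.81) = 8.64 m.
h = z + ψ = 128.72 + 8.64 = 137.36 m.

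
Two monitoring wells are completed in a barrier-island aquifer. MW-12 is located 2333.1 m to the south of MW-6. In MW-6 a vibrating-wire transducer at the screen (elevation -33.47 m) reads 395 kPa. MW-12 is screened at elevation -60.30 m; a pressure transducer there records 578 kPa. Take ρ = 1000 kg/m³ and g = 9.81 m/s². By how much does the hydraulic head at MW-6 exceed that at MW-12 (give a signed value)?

Δh ≈ 8.18 m

Pressure head at MW-6: ψ = P/(ρg) = 395×1000 / (1000 × 9.81) = 40.27 m.
Total head at MW-6: h = z + ψ = -33.47 + 40.27 = 6.80 m.
Pressure head at MW-12: ψ = P/(ρg) = 578×1000 / (1000 × 9.81) = 58.92 m.
Total head at MW-12: h = z + ψ = -60.30 + 58.92 = -1.38 m.
Head difference: h(MW-6) − h(MW-12) = 6.80 − (-1.38) = 8.18 m.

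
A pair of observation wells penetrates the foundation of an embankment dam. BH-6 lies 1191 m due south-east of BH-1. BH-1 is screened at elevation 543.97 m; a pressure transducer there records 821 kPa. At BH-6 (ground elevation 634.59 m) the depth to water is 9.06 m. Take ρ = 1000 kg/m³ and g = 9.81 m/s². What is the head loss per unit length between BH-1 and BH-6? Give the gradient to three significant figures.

Pressure head at BH-1: ψ = P/(ρg) = 821×1000 / (1000 × 9.81) = 83.69 m.
Total head at BH-1: h = z + ψ = 543.97 + 83.69 = 627.66 m.
Total head at BH-6: h = 634.59 − 9.06 = 625.53 m.
Head difference: h(BH-1) − h(BH-6) = 627.66 − 625.53 = 2.13 m.
Hydraulic gradient: i = |Δh| / L = 2.13 / 1191 = 0.00179.

i ≈ 0.00179 m/m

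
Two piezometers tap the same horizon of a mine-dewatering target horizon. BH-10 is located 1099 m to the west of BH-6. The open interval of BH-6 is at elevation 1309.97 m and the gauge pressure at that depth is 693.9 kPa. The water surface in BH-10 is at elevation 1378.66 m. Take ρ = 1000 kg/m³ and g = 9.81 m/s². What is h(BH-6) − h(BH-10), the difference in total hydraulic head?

Δh ≈ 2.04 m

Pressure head at BH-6: ψ = P/(ρg) = 693.9×1000 / (1000 × 9.81) = 70.73 m.
Total head at BH-6: h = z + ψ = 1309.97 + 70.73 = 1380.70 m.
Total head at BH-10: h = 1378.66 m (water level in the piezometer is the total head).
Head difference: h(BH-6) − h(BH-10) = 1380.70 − 1378.66 = 2.04 m.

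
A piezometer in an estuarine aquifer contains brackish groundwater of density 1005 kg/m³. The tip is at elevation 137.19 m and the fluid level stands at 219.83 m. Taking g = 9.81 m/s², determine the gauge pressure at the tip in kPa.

P ≈ 815 kPa

Pressure head ψ = h − z = 219.83 − 137.19 = 82.64 m.
P = ρgψ = 1005 × 9.81 × 82.64 = 814752 Pa ≈ 815 kPa.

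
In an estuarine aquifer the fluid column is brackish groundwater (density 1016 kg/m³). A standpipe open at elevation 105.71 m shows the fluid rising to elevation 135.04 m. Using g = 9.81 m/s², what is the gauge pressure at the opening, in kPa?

Pressure head ψ = h − z = 135.04 − 105.71 = 29.33 m.
P = ρgψ = 1016 × 9.81 × 29.33 = 292331 Pa ≈ 292 kPa.

P ≈ 292 kPa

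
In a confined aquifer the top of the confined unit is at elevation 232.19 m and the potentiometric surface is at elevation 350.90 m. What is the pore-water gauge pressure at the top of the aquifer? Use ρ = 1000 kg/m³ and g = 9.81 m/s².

Pressure head at the aquifer top: ψ = h − z = 350.90 − 232.19 = 118.71 m.
P = ρgψ = 1000 × 9.81 × 118.71 = 1164545 Pa ≈ 1160 kPa.

P ≈ 1160 kPa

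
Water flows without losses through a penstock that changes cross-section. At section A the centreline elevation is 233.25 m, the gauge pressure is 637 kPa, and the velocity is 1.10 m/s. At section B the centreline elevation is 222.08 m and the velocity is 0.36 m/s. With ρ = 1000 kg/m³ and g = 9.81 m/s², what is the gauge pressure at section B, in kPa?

Pressure head at A: ψ₁ = P₁/(ρg) = 637×1000 / (1000 × 9.81) = 64.93 m.
Velocity heads: v₁²/2g = 1.10²/19.62 = 0.062 m; v₂²/2g = 0.36²/19.62 = 0.007 m.
Total head H = z₁ + ψ₁ + v₁²/2g = 233.25 + 64.93 + 0.062 = 298.24 m.
ψ₂ = H − z₂ − v₂²/2g = 298.24 − 222.08 − 0.007 = 76.15 m.
P₂ = ρgψ₂ = 1000 × 9.81 × 76.15 ≈ 747 kPa.

P₂ ≈ 747 kPa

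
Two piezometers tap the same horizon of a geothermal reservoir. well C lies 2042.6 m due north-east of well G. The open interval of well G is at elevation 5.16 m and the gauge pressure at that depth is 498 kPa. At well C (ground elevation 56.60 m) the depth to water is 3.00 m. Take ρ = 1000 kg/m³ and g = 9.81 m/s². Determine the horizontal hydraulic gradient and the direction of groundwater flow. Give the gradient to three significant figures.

i ≈ 0.00114; groundwater flows toward the north-east

Pressure head at well G: ψ = P/(ρg) = 498×1000 / (1000 × 9.81) = 50.76 m.
Total head at well G: h = z + ψ = 5.16 + 50.76 = 55.92 m.
Total head at well C: h = 56.60 − 3.00 = 53.60 m.
Head difference: h(well G) − h(well C) = 55.92 − 53.60 = 2.32 m.
Hydraulic gradient: i = |Δh| / L = 2.32 / 2042.6 = 0.00114.
Flow is from higher to lower head: from well G toward well C, i.e. toward the north-east.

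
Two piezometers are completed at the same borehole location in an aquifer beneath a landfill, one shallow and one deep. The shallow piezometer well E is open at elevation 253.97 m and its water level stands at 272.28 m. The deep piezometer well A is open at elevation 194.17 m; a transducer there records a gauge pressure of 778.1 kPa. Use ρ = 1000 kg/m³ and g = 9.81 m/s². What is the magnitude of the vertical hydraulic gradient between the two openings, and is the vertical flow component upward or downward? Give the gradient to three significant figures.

|i_v| ≈ 0.0202; vertical flow is upward

Total head at well E: h = 272.28 m (water level in the standpipe).
Pressure head at well A: ψ = P/(ρg) = 778.1×1000 / (1000 × 9.81) = 79.32 m.
Total head at well A: h = z + ψ = 194.17 + 79.32 = 273.49 m.
Δh = h(well E) − h(well A) = 272.28 − 273.49 = -1.21 m.
Vertical separation Δz = 253.97 − 194.17 = 59.80 m.
|i_v| = |Δh| / Δz = 1.21 / 59.80 = 0.0202.
Head is higher in the deep piezometer, so vertical flow is upward (discharge condition).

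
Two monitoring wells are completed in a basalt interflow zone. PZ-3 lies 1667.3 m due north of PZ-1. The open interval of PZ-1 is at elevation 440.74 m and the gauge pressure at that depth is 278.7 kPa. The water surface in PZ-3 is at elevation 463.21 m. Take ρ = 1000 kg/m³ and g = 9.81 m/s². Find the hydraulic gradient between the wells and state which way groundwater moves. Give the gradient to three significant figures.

Pressure head at PZ-1: ψ = P/(ρg) = 278.7×1000 / (1000 × 9.81) = 28.41 m.
Total head at PZ-1: h = z + ψ = 440.74 + 28.41 = 469.15 m.
Total head at PZ-3: h = 463.21 m (water level in the piezometer is the total head).
Head difference: h(PZ-1) − h(PZ-3) = 469.15 − 463.21 = 5.94 m.
Hydraulic gradient: i = |Δh| / L = 5.94 / 1667.3 = 0.00356.
Flow is from higher to lower head: from PZ-1 toward PZ-3, i.e. toward the north.

i ≈ 0.00356; groundwater flows toward the north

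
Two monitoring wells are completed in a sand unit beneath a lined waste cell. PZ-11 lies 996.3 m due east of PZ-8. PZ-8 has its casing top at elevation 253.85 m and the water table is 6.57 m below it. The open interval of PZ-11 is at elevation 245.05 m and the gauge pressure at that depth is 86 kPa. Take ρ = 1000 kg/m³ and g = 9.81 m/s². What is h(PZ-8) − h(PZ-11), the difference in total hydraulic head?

Δh ≈ -6.54 m

Total head at PZ-8: h = 253.85 − 6.57 = 247.28 m.
Pressure head at PZ-11: ψ = P/(ρg) = 86×1000 / (1000 × 9.81) = 8.77 m.
Total head at PZ-11: h = z + ψ = 245.05 + 8.77 = 253.82 m.
Head difference: h(PZ-8) − h(PZ-11) = 247.28 − 253.82 = -6.54 m.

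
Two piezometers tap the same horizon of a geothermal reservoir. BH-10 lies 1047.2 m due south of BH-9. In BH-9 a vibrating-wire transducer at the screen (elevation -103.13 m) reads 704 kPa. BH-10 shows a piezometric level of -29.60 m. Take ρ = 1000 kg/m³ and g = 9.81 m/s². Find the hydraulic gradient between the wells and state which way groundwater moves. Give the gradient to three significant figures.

i ≈ 0.00169; groundwater flows toward the north

Pressure head at BH-9: ψ = P/(ρg) = 704×1000 / (1000 × 9.81) = 71.76 m.
Total head at BH-9: h = z + ψ = -103.13 + 71.76 = -31.37 m.
Total head at BH-10: h = -29.60 m (water level in the piezometer is the total head).
Head difference: h(BH-9) − h(BH-10) = -31.37 − (-29.60) = -1.77 m.
Hydraulic gradient: i = |Δh| / L = 1.77 / 1047.2 = 0.00169.
Flow is from higher to lower head: from BH-10 toward BH-9, i.e. toward the north.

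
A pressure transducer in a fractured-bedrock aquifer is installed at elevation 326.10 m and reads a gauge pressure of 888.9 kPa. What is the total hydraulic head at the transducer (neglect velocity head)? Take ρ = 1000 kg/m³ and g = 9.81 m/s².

ψ = P/(ρg) = 888.9×1000 / (1000 × 9.81) = 90.61 m.
h = z + ψ = 326.10 + 90.61 = 416.71 m.

h ≈ 416.71 m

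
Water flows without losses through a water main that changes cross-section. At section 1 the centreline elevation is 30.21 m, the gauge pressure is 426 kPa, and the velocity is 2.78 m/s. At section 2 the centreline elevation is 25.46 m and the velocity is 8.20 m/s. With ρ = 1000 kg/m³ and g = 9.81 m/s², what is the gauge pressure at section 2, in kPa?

P₂ ≈ 443 kPa

Pressure head at 1: ψ₁ = P₁/(ρg) = 426×1000 / (1000 × 9.81) = 43.43 m.
Velocity heads: v₁²/2g = 2.78²/19.62 = 0.394 m; v₂²/2g = 8.20²/19.62 = 3.427 m.
Total head H = z₁ + ψ₁ + v₁²/2g = 30.21 + 43.43 + 0.394 = 74.03 m.
ψ₂ = H − z₂ − v₂²/2g = 74.03 − 25.46 − 3.427 = 45.14 m.
P₂ = ρgψ₂ = 1000 × 9.81 × 45.14 ≈ 443 kPa.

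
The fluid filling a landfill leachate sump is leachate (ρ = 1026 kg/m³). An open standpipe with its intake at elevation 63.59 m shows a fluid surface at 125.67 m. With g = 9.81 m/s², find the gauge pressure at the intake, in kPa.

Pressure head ψ = h − z = 125.67 − 63.59 = 62.08 m.
P = ρgψ = 1026 × 9.81 × 62.08 = 624839 Pa ≈ 625 kPa.

P ≈ 625 kPa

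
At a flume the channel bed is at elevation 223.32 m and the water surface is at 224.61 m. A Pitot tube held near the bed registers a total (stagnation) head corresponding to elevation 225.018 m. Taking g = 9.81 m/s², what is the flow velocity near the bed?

v ≈ 2.83 m/s

Near the bed, under hydrostatic conditions, the piezometric head (z + ψ) equals the free-surface elevation, 224.61 m.
Velocity head = total − piezometric = 225.018 − 224.61 = 0.408 m.
v = √(2g·h_v) = √(2 × 9.81 × 0.408) = 2.83 m/s.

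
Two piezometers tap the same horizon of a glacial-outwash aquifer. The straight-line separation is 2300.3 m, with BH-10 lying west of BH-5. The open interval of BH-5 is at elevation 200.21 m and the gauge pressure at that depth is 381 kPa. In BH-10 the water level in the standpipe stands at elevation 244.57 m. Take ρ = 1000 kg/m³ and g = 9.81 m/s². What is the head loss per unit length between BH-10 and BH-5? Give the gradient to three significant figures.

Pressure head at BH-5: ψ = P/(ρg) = 381×1000 / (1000 × 9.81) = 38.84 m.
Total head at BH-5: h = z + ψ = 200.21 + 38.84 = 239.05 m.
Total head at BH-10: h = 244.57 m (water level in the piezometer is the total head).
Head difference: h(BH-5) − h(BH-10) = 239.05 − 244.57 = -5.52 m.
Hydraulic gradient: i = |Δh| / L = 5.52 / 2300.3 = 0.00240.

i ≈ 0.00240 m/m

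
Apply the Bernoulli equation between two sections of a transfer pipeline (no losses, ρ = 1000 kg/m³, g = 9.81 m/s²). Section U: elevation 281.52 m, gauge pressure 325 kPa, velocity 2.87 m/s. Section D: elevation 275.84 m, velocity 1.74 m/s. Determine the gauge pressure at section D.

P₂ ≈ 383 kPa

Pressure head at U: ψ₁ = P₁/(ρg) = 325×1000 / (1000 × 9.81) = 33.13 m.
Velocity heads: v₁²/2g = 2.87²/19.62 = 0.420 m; v₂²/2g = 1.74²/19.62 = 0.154 m.
Total head H = z₁ + ψ₁ + v₁²/2g = 281.52 + 33.13 + 0.420 = 315.07 m.
ψ₂ = H − z₂ − v₂²/2g = 315.07 − 275.84 − 0.154 = 39.08 m.
P₂ = ρgψ₂ = 1000 × 9.81 × 39.08 ≈ 383 kPa.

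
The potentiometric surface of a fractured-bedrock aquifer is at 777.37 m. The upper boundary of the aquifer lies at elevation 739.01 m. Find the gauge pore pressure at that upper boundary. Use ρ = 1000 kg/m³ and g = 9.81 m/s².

P ≈ 376 kPa

Pressure head at the aquifer top: ψ = h − z = 777.37 − 739.01 = 38.36 m.
P = ρgψ = 1000 × 9.81 × 38.36 = 376312 Pa ≈ 376 kPa.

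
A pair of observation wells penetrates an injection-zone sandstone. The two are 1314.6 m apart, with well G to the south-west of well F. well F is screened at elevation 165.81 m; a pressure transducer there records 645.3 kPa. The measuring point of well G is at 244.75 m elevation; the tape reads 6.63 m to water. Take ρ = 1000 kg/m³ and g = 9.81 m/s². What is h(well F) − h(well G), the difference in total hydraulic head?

Δh ≈ -6.53 m

Pressure head at well F: ψ = P/(ρg) = 645.3×1000 / (1000 × 9.81) = 65.78 m.
Total head at well F: h = z + ψ = 165.81 + 65.78 = 231.59 m.
Total head at well G: h = 244.75 − 6.63 = 238.12 m.
Head difference: h(well F) − h(well G) = 231.59 − 238.12 = -6.53 m.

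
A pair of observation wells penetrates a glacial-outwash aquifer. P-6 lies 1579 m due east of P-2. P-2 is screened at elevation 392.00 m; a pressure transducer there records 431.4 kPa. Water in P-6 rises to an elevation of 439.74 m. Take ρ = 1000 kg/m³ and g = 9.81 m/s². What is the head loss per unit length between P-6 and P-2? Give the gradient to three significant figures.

Pressure head at P-2: ψ = P/(ρg) = 431.4×1000 / (1000 × 9.81) = 43.98 m.
Total head at P-2: h = z + ψ = 392.00 + 43.98 = 435.98 m.
Total head at P-6: h = 439.74 m (water level in the piezometer is the total head).
Head difference: h(P-2) − h(P-6) = 435.98 − 439.74 = -3.76 m.
Hydraulic gradient: i = |Δh| / L = 3.76 / 1579 = 0.00238.

i ≈ 0.00238 m/m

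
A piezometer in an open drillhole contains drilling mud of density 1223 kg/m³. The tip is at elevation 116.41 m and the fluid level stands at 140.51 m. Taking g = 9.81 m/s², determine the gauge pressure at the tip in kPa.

P ≈ 289 kPa

Pressure head ψ = h − z = 140.51 − 116.41 = 24.10 m.
P = ρgψ = 1223 × 9.81 × 24.10 = 289143 Pa ≈ 289 kPa.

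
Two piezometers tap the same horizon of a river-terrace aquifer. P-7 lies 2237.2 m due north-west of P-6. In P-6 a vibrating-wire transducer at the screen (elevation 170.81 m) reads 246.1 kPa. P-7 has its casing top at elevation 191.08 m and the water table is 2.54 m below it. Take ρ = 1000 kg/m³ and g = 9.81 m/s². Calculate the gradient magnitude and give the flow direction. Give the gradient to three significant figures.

Pressure head at P-6: ψ = P/(ρg) = 246.1×1000 / (1000 × 9.81) = 25.09 m.
Total head at P-6: h = z + ψ = 170.81 + 25.09 = 195.90 m.
Total head at P-7: h = 191.08 − 2.54 = 188.54 m.
Head difference: h(P-6) − h(P-7) = 195.90 − 188.54 = 7.36 m.
Hydraulic gradient: i = |Δh| / L = 7.36 / 2237.2 = 0.00329.
Flow is from higher to lower head: from P-6 toward P-7, i.e. toward the north-west.

i ≈ 0.00329; groundwater flows toward the north-west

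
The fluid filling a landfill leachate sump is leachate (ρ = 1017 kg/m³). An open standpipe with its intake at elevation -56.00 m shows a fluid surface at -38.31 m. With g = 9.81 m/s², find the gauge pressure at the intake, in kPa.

P ≈ 176 kPa

Pressure head ψ = h − z = -38.31 − (-56.00) = 17.69 m.
P = ρgψ = 1017 × 9.81 × 17.69 = 176489 Pa ≈ 176 kPa.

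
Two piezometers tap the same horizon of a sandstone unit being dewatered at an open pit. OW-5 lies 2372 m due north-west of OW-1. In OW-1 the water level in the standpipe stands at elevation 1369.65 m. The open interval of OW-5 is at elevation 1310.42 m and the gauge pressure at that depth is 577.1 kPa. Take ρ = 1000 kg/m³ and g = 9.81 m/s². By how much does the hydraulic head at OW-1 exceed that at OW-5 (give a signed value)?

Total head at OW-1: h = 1369.65 m (water level in the piezometer is the total head).
Pressure head at OW-5: ψ = P/(ρg) = 577.1×1000 / (1000 × 9.81) = 58.83 m.
Total head at OW-5: h = z + ψ = 1310.42 + 58.83 = 1369.25 m.
Head difference: h(OW-1) − h(OW-5) = 1369.65 − 1369.25 = 0.40 m.

Δh ≈ 0.40 m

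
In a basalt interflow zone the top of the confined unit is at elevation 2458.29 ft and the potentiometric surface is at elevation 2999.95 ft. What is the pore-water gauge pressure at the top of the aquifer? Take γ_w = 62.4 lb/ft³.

Pressure head at the aquifer top: ψ = h − z = 2999.95 − 2458.29 = 541.66 ft.
P = γψ/144 = 62.4 × 541.66 / 144 = 235 psi.

P ≈ 235 psi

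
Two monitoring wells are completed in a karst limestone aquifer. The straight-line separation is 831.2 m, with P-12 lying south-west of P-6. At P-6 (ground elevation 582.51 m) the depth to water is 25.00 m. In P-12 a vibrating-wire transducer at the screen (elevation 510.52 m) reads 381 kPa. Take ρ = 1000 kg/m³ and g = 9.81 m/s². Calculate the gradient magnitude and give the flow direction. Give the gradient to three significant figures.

i ≈ 0.00981; groundwater flows toward the south-west

Total head at P-6: h = 582.51 − 25.00 = 557.51 m.
Pressure head at P-12: ψ = P/(ρg) = 381×1000 / (1000 × 9.81) = 38.84 m.
Total head at P-12: h = z + ψ = 510.52 + 38.84 = 549.36 m.
Head difference: h(P-6) − h(P-12) = 557.51 − 549.36 = 8.15 m.
Hydraulic gradient: i = |Δh| / L = 8.15 / 831.2 = 0.00981.
Flow is from higher to lower head: from P-6 toward P-12, i.e. toward the south-west.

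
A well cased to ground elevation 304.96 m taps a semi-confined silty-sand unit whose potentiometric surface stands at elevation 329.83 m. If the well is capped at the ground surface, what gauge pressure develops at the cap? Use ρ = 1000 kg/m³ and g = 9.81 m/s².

Head above the cap: Δh = 329.83 − 304.96 = 24.87 m.
P = ρgΔh = 1000 × 9.81 × 24.87 = 243975 Pa ≈ 244 kPa.

P ≈ 244 kPa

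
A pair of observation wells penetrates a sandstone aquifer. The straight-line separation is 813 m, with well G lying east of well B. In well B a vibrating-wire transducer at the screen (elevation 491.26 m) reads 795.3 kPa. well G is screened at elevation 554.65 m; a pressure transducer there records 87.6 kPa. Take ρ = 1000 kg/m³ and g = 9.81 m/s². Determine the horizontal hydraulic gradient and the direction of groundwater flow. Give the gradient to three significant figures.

i ≈ 0.0108; groundwater flows toward the east

Pressure head at well B: ψ = P/(ρg) = 795.3×1000 / (1000 × 9.81) = 81.07 m.
Total head at well B: h = z + ψ = 491.26 + 81.07 = 572.33 m.
Pressure head at well G: ψ = P/(ρg) = 87.6×1000 / (1000 × 9.81) = 8.93 m.
Total head at well G: h = z + ψ = 554.65 + 8.93 = 563.58 m.
Head difference: h(well B) − h(well G) = 572.33 − 563.58 = 8.75 m.
Hydraulic gradient: i = |Δh| / L = 8.75 / 813 = 0.0108.
Flow is from higher to lower head: from well B toward well G, i.e. toward the east.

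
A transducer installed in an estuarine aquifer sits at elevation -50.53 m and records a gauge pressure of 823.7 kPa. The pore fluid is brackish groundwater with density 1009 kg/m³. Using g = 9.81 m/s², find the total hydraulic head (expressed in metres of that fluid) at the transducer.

h ≈ 32.69 m

ψ = P/(ρg) = 823.7×1000 / (1009 × 9.81) = 83.22 m.
h = z + ψ = -50.53 + 83.22 = 32.69 m.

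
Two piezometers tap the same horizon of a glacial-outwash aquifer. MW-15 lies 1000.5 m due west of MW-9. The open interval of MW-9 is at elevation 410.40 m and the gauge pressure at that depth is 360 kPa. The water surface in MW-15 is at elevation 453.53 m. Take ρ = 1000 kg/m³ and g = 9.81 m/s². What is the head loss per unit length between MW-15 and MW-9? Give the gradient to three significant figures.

Pressure head at MW-9: ψ = P/(ρg) = 360×1000 / (1000 × 9.81) = 36.70 m.
Total head at MW-9: h = z + ψ = 410.40 + 36.70 = 447.10 m.
Total head at MW-15: h = 453.53 m (water level in the piezometer is the total head).
Head difference: h(MW-9) − h(MW-15) = 447.10 − 453.53 = -6.43 m.
Hydraulic gradient: i = |Δh| / L = 6.43 / 1000.5 = 0.00643.

i ≈ 0.00643 m/m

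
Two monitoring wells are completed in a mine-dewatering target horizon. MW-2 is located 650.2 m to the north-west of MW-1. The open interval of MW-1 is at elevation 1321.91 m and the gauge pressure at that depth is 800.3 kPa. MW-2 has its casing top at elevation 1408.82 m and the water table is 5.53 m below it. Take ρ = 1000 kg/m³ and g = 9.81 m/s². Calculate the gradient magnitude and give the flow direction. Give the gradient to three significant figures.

Pressure head at MW-1: ψ = P/(ρg) = 800.3×1000 / (1000 × 9.81) = 81.58 m.
Total head at MW-1: h = z + ψ = 1321.91 + 81.58 = 1403.49 m.
Total head at MW-2: h = 1408.82 − 5.53 = 1403.29 m.
Head difference: h(MW-1) − h(MW-2) = 1403.49 − 1403.29 = 0.20 m.
Hydraulic gradient: i = |Δh| / L = 0.20 / 650.2 = 0.000308.
Flow is from higher to lower head: from MW-1 toward MW-2, i.e. toward the north-west.

i ≈ 0.000308; groundwater flows toward the north-west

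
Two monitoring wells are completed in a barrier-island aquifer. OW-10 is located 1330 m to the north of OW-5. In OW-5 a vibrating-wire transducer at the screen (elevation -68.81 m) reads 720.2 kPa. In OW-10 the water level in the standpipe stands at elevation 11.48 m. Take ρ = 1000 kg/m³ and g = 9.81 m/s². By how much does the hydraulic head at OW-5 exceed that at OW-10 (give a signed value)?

Pressure head at OW-5: ψ = P/(ρg) = 720.2×1000 / (1000 × 9.81) = 73.41 m.
Total head at OW-5: h = z + ψ = -68.81 + 73.41 = 4.60 m.
Total head at OW-10: h = 11.48 m (water level in the piezometer is the total head).
Head difference: h(OW-5) − h(OW-10) = 4.60 − 11.48 = -6.88 m.

Δh ≈ -6.88 m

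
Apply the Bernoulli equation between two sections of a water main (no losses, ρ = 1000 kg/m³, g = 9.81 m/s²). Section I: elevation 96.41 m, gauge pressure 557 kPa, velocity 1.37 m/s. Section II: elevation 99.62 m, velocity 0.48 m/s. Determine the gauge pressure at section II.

Pressure head at I: ψ₁ = P₁/(ρg) = 557×1000 / (1000 × 9.81) = 56.78 m.
Velocity heads: v₁²/2g = 1.37²/19.62 = 0.096 m; v₂²/2g = 0.48²/19.62 = 0.012 m.
Total head H = z₁ + ψ₁ + v₁²/2g = 96.41 + 56.78 + 0.096 = 153.29 m.
ψ₂ = H − z₂ − v₂²/2g = 153.29 − 99.62 − 0.012 = 53.66 m.
P₂ = ρgψ₂ = 1000 × 9.81 × 53.66 ≈ 526 kPa.

P₂ ≈ 526 kPa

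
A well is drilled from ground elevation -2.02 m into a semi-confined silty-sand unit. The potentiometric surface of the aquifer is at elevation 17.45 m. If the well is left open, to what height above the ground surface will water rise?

Water rises to the potentiometric surface, so the rise above ground = 17.45 − (-2.02) = 19.47 m.

≈ 19.47 m above ground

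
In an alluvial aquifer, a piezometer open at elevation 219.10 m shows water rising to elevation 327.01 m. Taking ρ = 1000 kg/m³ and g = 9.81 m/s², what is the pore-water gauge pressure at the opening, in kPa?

Pressure head ψ = h − z = 327.01 − 219.10 = 107.91 m.
P = ρgψ = 1000 × 9.81 × 107.91 = 1058597 Pa ≈ 1060 kPa.

P ≈ 1060 kPa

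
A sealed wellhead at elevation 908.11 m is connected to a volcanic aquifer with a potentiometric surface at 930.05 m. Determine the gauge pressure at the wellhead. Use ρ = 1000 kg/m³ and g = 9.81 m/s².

P ≈ 215 kPa

Head above the cap: Δh = 930.05 − 908.11 = 21.94 m.
P = ρgΔh = 1000 × 9.81 × 21.94 = 215231 Pa ≈ 215 kPa.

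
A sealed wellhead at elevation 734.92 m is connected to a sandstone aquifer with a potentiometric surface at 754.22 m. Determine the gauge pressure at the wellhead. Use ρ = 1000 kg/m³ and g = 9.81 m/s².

Head above the cap: Δh = 754.22 − 734.92 = 19.30 m.
P = ρgΔh = 1000 × 9.81 × 19.30 = 189333 Pa ≈ 189 kPa.

P ≈ 189 kPa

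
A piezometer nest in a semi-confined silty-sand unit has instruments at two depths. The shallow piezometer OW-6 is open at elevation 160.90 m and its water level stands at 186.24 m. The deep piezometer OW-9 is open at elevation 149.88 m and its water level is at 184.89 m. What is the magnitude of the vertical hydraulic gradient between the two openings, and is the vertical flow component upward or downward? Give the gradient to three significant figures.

|i_v| ≈ 0.123; vertical flow is downward

Total head at OW-6: h = 186.24 m (water level in the standpipe).
Total head at OW-9: h = 184.89 m.
Δh = h(OW-6) − h(OW-9) = 186.24 − 184.89 = 1.35 m.
Vertical separation Δz = 160.90 − 149.88 = 11.02 m.
|i_v| = |Δh| / Δz = 1.35 / 11.02 = 0.123.
Head is higher in the shallow piezometer, so vertical flow is downward (recharge condition).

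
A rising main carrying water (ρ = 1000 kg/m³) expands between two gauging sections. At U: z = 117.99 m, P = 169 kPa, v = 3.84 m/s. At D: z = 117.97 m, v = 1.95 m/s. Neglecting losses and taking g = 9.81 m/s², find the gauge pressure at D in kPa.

P₂ ≈ 175 kPa

Pressure head at U: ψ₁ = P₁/(ρg) = 169×1000 / (1000 × 9.81) = 17.23 m.
Velocity heads: v₁²/2g = 3.84²/19.62 = 0.752 m; v₂²/2g = 1.95²/19.62 = 0.194 m.
Total head H = z₁ + ψ₁ + v₁²/2g = 117.99 + 17.23 + 0.752 = 135.97 m.
ψ₂ = H − z₂ − v₂²/2g = 135.97 − 117.97 − 0.194 = 17.81 m.
P₂ = ρgψ₂ = 1000 × 9.81 × 17.81 ≈ 175 kPa.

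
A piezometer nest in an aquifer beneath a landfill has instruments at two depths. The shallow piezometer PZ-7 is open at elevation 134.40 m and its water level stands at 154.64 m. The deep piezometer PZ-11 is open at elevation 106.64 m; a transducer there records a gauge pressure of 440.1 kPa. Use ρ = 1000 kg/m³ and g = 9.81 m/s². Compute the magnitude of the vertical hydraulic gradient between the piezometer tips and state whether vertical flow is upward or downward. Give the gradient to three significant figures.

|i_v| ≈ 0.113; vertical flow is downward

Total head at PZ-7: h = 154.64 m (water level in the standpipe).
Pressure head at PZ-11: ψ = P/(ρg) = 440.1×1000 / (1000 × 9.81) = 44.86 m.
Total head at PZ-11: h = z + ψ = 106.64 + 44.86 = 151.50 m.
Δh = h(PZ-7) − h(PZ-11) = 154.64 − 151.50 = 3.14 m.
Vertical separation Δz = 134.40 − 106.64 = 27.76 m.
|i_v| = |Δh| / Δz = 3.14 / 27.76 = 0.113.
Head is higher in the shallow piezometer, so vertical flow is downward (recharge condition).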